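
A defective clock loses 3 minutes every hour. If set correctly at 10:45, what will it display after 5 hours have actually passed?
For every 60 true minutes, the faulty clock advances 60 - 3 = 57 minutes.
True elapsed: 5 hours = 300 minutes.
Faulty clock advances: 300 x 57/60 = 285 minutes (drift: 15 minutes behind).
Shown time: 10:45 + 285 minutes = 3:30.

Final answer: 3:30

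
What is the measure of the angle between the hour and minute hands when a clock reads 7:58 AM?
Hour hand position: 7 x 30 + 58 x 0.5 = 239 degrees
Minute hand position: 58 x 6 = 348 degrees
Difference: |239 - 348| = 109 degrees
The angle between the hands is 109 degrees

Final answer: 109 degrees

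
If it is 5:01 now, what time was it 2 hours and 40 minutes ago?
Starting time: 5:01 = 301 total minutes past 12:00
Subtracting: 2 hours and 40 minutes = 160 minutes
301 - 160 = 141 minutes
= 2 hours and 21 minutes past 12:00 = 2:21

Final answer: 2:21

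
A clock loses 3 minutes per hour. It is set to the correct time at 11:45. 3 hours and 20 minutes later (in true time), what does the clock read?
For every 60 true minutes, the faulty clock advances 60 - 3 = 57 minutes.
True elapsed: 3 hours and 20 minutes = 200 minutes.
Faulty clock advances: 200 x 57/60 = 190 minutes (drift: 10 minutes behind).
Shown time: 11:45 + 190 minutes = 2:55.

Final answer: 2:55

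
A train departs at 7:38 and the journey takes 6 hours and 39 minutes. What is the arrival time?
Starting time: 7:38
Adding 39 minutes to 38 minutes: 38 + 39 = 77 minutes = 1 hour and 17 minutes
Adding 6 hours: 7 + 6 + 1 (carry) = 14 - 12 = 2
Final time: 2:17

Final answer: 2:17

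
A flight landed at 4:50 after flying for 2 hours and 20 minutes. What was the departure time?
Starting time: 4:50 = 290 total minutes past 12:00
Subtracting: 2 hours and 20 minutes = 140 minutes
290 - 140 = 150 minutes
= 2 hours and 30 minutes past 12:00 = 2:30

Final answer: 2:30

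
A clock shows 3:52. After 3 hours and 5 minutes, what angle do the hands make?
First find the time 3 hours and 5 minutes after 3:52.
Total minutes: 3 x 60 + 52 + 3 x 60 + 5 = 417.
417 mod 720 = 417 minutes = 6:57.
Now compute the angle at 6:57:
Hour hand: 6 x 30 + 57 x 0.5 = 208.5 degrees
Minute hand: 57 x 6 = 342 degrees
Difference: |208.5 - 342| = 133.5 degrees
The angle is 133.5 degrees

Final answer: 133.5 degrees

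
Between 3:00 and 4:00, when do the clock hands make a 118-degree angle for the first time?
At t minutes past 3:00, the hour hand is at 30 x 3 + 0.5t degrees and the minute hand is at 6t degrees.
The smaller angle between them is 118 degrees when |30H - 5.5t| = 118 or |30H - 5.5t| = 242.
With H = 3, solve 30 x 3 - 5.5t = +/- target for each target:
  t = (30 x 3 - 118) / 5.5 = -5.09 (outside (0, 60))
  t = (30 x 3 + 118) / 5.5 = 37.82
  t = (30 x 3 - 242) / 5.5 = -27.64 (outside (0, 60))
  t = (30 x 3 + 242) / 5.5 = 60.36 (outside (0, 60))
Valid solutions in (0, 60): {37.82} minutes.
The first occurrence is t = 37.82 minutes.
The hands form a 118-degree angle at 37.82 minutes past 3:00.

Final answer: 37.82 minutes past 3:00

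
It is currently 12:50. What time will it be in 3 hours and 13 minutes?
Starting time: 12:50
Adding 13 minutes to 50 minutes: 50 + 13 = 63 minutes = 1 hour and 3 minutes
Adding 3 hours: 12 + 3 + 1 (carry) = 16 - 12 = 4
Final time: 4:03

Final answer: 4:03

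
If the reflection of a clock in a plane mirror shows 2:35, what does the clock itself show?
Reflection across the vertical (12-6) axis maps a hand at angle A degrees to (360 - A) degrees, which sends a reading of T minutes past 12:00 to (720 - T) minutes past 12:00.
Mirror reads 2:35 = 155 minutes past 12:00.
Actual time: (720 - 155) mod 720 = 565 minutes = 9:25.

Final answer: 9:25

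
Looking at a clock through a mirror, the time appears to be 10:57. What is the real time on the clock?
Reflection across the vertical (12-6) axis maps a hand at angle A degrees to (360 - A) degrees, which sends a reading of T minutes past 12:00 to (720 - T) minutes past 12:00.
Mirror reads 10:57 = 657 minutes past 12:00.
Actual time: (720 - 657) mod 720 = 63 minutes = 1:03.

Final answer: 1:03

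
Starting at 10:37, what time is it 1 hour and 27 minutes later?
Starting time: 10:37
Adding 27 minutes to 37 minutes: 37 + 27 = 64 minutes = 1 hour and 4 minutes
Adding 1 hour: 10 + 1 + 1 (carry) = 12
Final time: 12:04

Final answer: 12:04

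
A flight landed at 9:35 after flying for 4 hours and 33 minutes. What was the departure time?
Starting time: 9:35 = 575 total minutes past 12:00
Subtracting: 4 hours and 33 minutes = 273 minutes
575 - 273 = 302 minutes
= 5 hours and 2 minutes past 12:00 = 5:02

Final answer: 5:02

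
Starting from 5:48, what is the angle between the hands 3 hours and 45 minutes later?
First find the time 3 hours and 45 minutes after 5:48.
Total minutes: 5 x 60 + 48 + 3 x 60 + 45 = 573.
573 mod 720 = 573 minutes = 9:33.
Now compute the angle at 9:33:
Hour hand: 9 x 30 + 33 x 0.5 = 286.5 degrees
Minute hand: 33 x 6 = 198 degrees
Difference: |286.5 - 198| = 88.5 degrees
The angle is 88.5 degrees

Final answer: 88.5 degrees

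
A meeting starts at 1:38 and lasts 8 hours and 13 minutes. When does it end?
Starting time: 1:38
Adding 13 minutes to 38 minutes: 38 + 13 = 51 minutes
Adding 8 hours: 1 + 8 = 9
Final time: 9:51

Final answer: 9:51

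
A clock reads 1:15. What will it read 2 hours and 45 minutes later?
Starting time: 1:15
Adding 45 minutes to 15 minutes: 15 + 45 = 60 minutes = 1 hour
Adding 2 hours: 1 + 2 + 1 (carry) = 4
Final time: 4:00

Final answer: 4:00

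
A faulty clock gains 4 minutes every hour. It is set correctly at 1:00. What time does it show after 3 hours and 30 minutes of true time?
For every 60 true minutes, the faulty clock advances 60 + 4 = 64 minutes.
True elapsed: 3 hours and 30 minutes = 210 minutes.
Faulty clock advances: 210 x 64/60 = 224 minutes (drift: 14 minutes ahead).
Shown time: 1:00 + 224 minutes = 4:44.

Final answer: 4:44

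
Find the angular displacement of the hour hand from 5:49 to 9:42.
The hour hand moves 0.5 degrees per minute.
Time elapsed: 9:42 - 5:49 = 233 minutes
Angular displacement: 233 x 0.5 = 116.5 degrees

Final answer: 116.5 degrees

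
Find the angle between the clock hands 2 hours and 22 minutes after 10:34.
First find the time 2 hours and 22 minutes after 10:34.
Total minutes: 10 x 60 + 34 + 2 x 60 + 22 = 776.
776 mod 720 = 56 minutes = 12:56.
Now compute the angle at 12:56:
Hour hand: 0 x 30 + 56 x 0.5 = 28 degrees
Minute hand: 56 x 6 = 336 degrees
Difference: |28 - 336| = 308 degrees
Smaller angle: 360 - 308 = 52 degrees

Final answer: 52 degrees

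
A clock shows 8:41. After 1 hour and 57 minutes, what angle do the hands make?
First find the time 1 hour and 57 minutes after 8:41.
Total minutes: 8 x 60 + 41 + 1 x 60 + 57 = 638.
638 mod 720 = 638 minutes = 10:38.
Now compute the angle at 10:38:
Hour hand: 10 x 30 + 38 x 0.5 = 319 degrees
Minute hand: 38 x 6 = 228 degrees
Difference: |319 - 228| = 91 degrees
The angle is 91 degrees

Final answer: 91 degrees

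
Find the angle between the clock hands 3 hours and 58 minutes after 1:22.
First find the time 3 hours and 58 minutes after 1:22.
Total minutes: 1 x 60 + 22 + 3 x 60 + 58 = 320.
320 mod 720 = 320 minutes = 5:20.
Now compute the angle at 5:20:
Hour hand: 5 x 30 + 20 x 0.5 = 160 degrees
Minute hand: 20 x 6 = 120 degrees
Difference: |160 - 120| = 40 degrees
The angle is 40 degrees

Final answer: 40 degrees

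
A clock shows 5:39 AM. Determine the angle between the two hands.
Hour hand position: 5 x 30 + 39 x 0.5 = 169.5 degrees
Minute hand position: 39 x 6 = 234 degrees
Difference: |169.5 - 234| = 64.5 degrees
The angle between the hands is 64.5 degrees

Final answer: 64.5 degrees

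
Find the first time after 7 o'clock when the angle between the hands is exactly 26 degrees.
At t minutes past 7:00, the hour hand is at 30 x 7 + 0.5t degrees and the minute hand is at 6t degrees.
The smaller angle between them is 26 degrees when |30H - 5.5t| = 26 or |30H - 5.5t| = 334.
With H = 7, solve 30 x 7 - 5.5t = +/- target for each target:
  t = (30 x 7 - 26) / 5.5 = 33.45
  t = (30 x 7 + 26) / 5.5 = 42.91
  t = (30 x 7 - 334) / 5.5 = -22.55 (outside (0, 60))
  t = (30 x 7 + 334) / 5.5 = 98.91 (outside (0, 60))
Valid solutions in (0, 60): {33.45, 42.91} minutes.
The first occurrence is t = 33.45 minutes.
The hands form a 26-degree angle at 33.45 minutes past 7:00.

Final answer: 33.45 minutes past 7:00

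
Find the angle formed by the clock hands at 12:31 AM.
Hour hand position: 0 x 30 + 31 x 0.5 = 15.5 degrees
Minute hand position: 31 x 6 = 186 degrees
Difference: |15.5 - 186| = 170.5 degrees
The angle between the hands is 170.5 degrees

Final answer: 170.5 degrees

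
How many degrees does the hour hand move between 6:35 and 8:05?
The hour hand moves 0.5 degrees per minute.
Time elapsed: 8:05 - 6:35 = 90 minutes
Angular displacement: 90 x 0.5 = 45 degrees

Final answer: 45 degrees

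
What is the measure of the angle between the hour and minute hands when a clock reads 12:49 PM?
Hour hand position: 0 x 30 + 49 x 0.5 = 24.5 degrees
Minute hand position: 49 x 6 = 294 degrees
Difference: |24.5 - 294| = 269.5 degrees
Since 269.5 > 180, the smaller angle is 360 - 269.5 = 90.5 degrees

Final answer: 90.5 degrees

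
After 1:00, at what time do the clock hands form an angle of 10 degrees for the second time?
At t minutes past 1:00, the hour hand is at 30 x 1 + 0.5t degrees and the minute hand is at 6t degrees.
The smaller angle between them is 10 degrees when |30H - 5.5t| = 10 or |30H - 5.5t| = 350.
With H = 1, solve 30 x 1 - 5.5t = +/- target for each target:
  t = (30 x 1 - 10) / 5.5 = 3.64
  t = (30 x 1 + 10) / 5.5 = 7.27
  t = (30 x 1 - 350) / 5.5 = -58.18 (outside (0, 60))
  t = (30 x 1 + 350) / 5.5 = 69.09 (outside (0, 60))
Valid solutions in (0, 60): {3.64, 7.27} minutes.
The second occurrence is t = 7.27 minutes.
The hands form a 10-degree angle at 7.27 minutes past 1:00.

Final answer: 7.27 minutes past 1:00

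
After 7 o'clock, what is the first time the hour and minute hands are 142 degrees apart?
At t minutes past 7:00, the hour hand is at 30 x 7 + 0.5t degrees and the minute hand is at 6t degrees.
The smaller angle between them is 142 degrees when |30H - 5.5t| = 142 or |30H - 5.5t| = 218.
With H = 7, solve 30 x 7 - 5.5t = +/- target for each target:
  t = (30 x 7 - 142) / 5.5 = 12.36
  t = (30 x 7 + 142) / 5.5 = 64 (outside (0, 60))
  t = (30 x 7 - 218) / 5.5 = -1.45 (outside (0, 60))
  t = (30 x 7 + 218) / 5.5 = 77.82 (outside (0, 60))
Valid solutions in (0, 60): {12.36} minutes.
The first occurrence is t = 12.36 minutes.
The hands form a 142-degree angle at 12.36 minutes past 7:00.

Final answer: 12.36 minutes past 7:00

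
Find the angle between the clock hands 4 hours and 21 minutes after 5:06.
First find the time 4 hours and 21 minutes after 5:06.
Total minutes: 5 x 60 + 6 + 4 x 60 + 21 = 567.
567 mod 720 = 567 minutes = 9:27.
Now compute the angle at 9:27:
Hour hand: 9 x 30 + 27 x 0.5 = 283.5 degrees
Minute hand: 27 x 6 = 162 degrees
Difference: |283.5 - 162| = 121.5 degrees
The angle is 121.5 degrees

Final answer: 121.5 degrees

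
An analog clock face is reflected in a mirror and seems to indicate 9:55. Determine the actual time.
Reflection across the vertical (12-6) axis maps a hand at angle A degrees to (360 - A) degrees, which sends a reading of T minutes past 12:00 to (720 - T) minutes past 12:00.
Mirror reads 9:55 = 595 minutes past 12:00.
Actual time: (720 - 595) mod 720 = 125 minutes = 2:05.

Final answer: 2:05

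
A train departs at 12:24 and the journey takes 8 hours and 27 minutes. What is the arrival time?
Starting time: 12:24
Adding 27 minutes to 24 minutes: 24 + 27 = 51 minutes
Adding 8 hours: 12 + 8 = 20 - 12 = 8
Final time: 8:51

Final answer: 8:51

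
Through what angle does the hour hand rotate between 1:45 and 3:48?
The hour hand moves 0.5 degrees per minute.
Time elapsed: 3:48 - 1:45 = 123 minutes
Angular displacement: 123 x 0.5 = 61.5 degrees

Final answer: 61.5 degrees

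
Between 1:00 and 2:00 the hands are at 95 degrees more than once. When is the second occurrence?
At t minutes past 1:00, the hour hand is at 30 x 1 + 0.5t degrees and the minute hand is at 6t degrees.
The smaller angle between them is 95 degrees when |30H - 5.5t| = 95 or |30H - 5.5t| = 265.
With H = 1, solve 30 x 1 - 5.5t = +/- target for each target:
  t = (30 x 1 - 95) / 5.5 = -11.82 (outside (0, 60))
  t = (30 x 1 + 95) / 5.5 = 22.73
  t = (30 x 1 - 265) / 5.5 = -42.73 (outside (0, 60))
  t = (30 x 1 + 265) / 5.5 = 53.64
Valid solutions in (0, 60): {22.73, 53.64} minutes.
The second occurrence is t = 53.64 minutes.
The hands form a 95-degree angle at 53.64 minutes past 1:00.

Final answer: 53.64 minutes past 1:00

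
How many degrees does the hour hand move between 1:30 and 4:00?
The hour hand moves 0.5 degrees per minute.
Time elapsed: 4:00 - 1:30 = 150 minutes
Angular displacement: 150 x 0.5 = 75 degrees

Final answer: 75 degrees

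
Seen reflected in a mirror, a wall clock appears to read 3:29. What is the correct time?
Reflection across the vertical (12-6) axis maps a hand at angle A degrees to (360 - A) degrees, which sends a reading of T minutes past 12:00 to (720 - T) minutes past 12:00.
Mirror reads 3:29 = 209 minutes past 12:00.
Actual time: (720 - 209) mod 720 = 511 minutes = 8:31.

Final answer: 8:31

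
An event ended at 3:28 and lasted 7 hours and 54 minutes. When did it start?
Starting time: 3:28 = 208 total minutes past 12:00
Subtracting: 7 hours and 54 minutes = 474 minutes
208 - 474 = -266 (negative, add 12 hours = 720) = 454 minutes
= 7 hours and 34 minutes past 12:00 = 7:34

Final answer: 7:34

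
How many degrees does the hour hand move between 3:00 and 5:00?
The hour hand moves 0.5 degrees per minute.
Time elapsed: 5:00 - 3:00 = 120 minutes
Angular displacement: 120 x 0.5 = 60 degrees

Final answer: 60 degrees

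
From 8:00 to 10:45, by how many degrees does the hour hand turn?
The hour hand moves 0.5 degrees per minute.
Time elapsed: 10:45 - 8:00 = 165 minutes
Angular displacement: 165 x 0.5 = 82.5 degrees

Final answer: 82.5 degrees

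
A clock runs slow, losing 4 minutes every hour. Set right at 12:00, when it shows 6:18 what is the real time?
For every 60 true minutes, the faulty clock advances 56 minutes, so 1 faulty-clock minute corresponds to 60/56 true minutes.
From 12:00 to 6:18 on the faulty dial is 378 minutes.
True elapsed: 378 x 60/56 = 405 minutes = 6 hours and 45 minutes.
True time: 12:00 + 6 hours and 45 minutes = 6:45.

Final answer: 6:45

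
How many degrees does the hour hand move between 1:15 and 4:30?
The hour hand moves 0.5 degrees per minute.
Time elapsed: 4:30 - 1:15 = 195 minutes
Angular displacement: 195 x 0.5 = 97.5 degrees

Final answer: 97.5 degrees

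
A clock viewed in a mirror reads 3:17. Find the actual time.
Reflection across the vertical (12-6) axis maps a hand at angle A degrees to (360 - A) degrees, which sends a reading of T minutes past 12:00 to (720 - T) minutes past 12:00.
Mirror reads 3:17 = 197 minutes past 12:00.
Actual time: (720 - 197) mod 720 = 523 minutes = 8:43.

Final answer: 8:43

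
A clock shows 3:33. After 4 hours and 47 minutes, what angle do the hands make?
First find the time 4 hours and 47 minutes after 3:33.
Total minutes: 3 x 60 + 33 + 4 x 60 + 47 = 500.
500 mod 720 = 500 minutes = 8:20.
Now compute the angle at 8:20:
Hour hand: 8 x 30 + 20 x 0.5 = 250 degrees
Minute hand: 20 x 6 = 120 degrees
Difference: |250 - 120| = 130 degrees
The angle is 130 degrees

Final answer: 130 degrees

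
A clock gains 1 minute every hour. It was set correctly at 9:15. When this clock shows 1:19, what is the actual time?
For every 60 true minutes, the faulty clock advances 61 minutes, so 1 faulty-clock minute corresponds to 60/61 true minutes.
From 9:15 to 1:19 on the faulty dial is 244 minutes.
True elapsed: 244 x 60/61 = 240 minutes = 4 hours.
True time: 9:15 + 4 hours = 1:15.

Final answer: 1:15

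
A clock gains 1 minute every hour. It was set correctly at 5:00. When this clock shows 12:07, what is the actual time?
For every 60 true minutes, the faulty clock advances 61 minutes, so 1 faulty-clock minute corresponds to 60/61 true minutes.
From 5:00 to 12:07 on the faulty dial is 427 minutes.
True elapsed: 427 x 60/61 = 420 minutes = 7 hours.
True time: 5:00 + 7 hours = 12:00.

Final answer: 12:00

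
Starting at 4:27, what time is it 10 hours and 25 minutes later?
Starting time: 4:27
Adding 25 minutes to 27 minutes: 27 + 25 = 52 minutes
Adding 10 hours: 4 + 10 = 14 - 12 = 2
Final time: 2:52

Final answer: 2:52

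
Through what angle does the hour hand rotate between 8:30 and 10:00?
The hour hand moves 0.5 degrees per minute.
Time elapsed: 10:00 - 8:30 = 90 minutes
Angular displacement: 90 x 0.5 = 45 degrees

Final answer: 45 degrees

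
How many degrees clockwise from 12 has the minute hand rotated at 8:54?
The minute hand moves 6 degrees per minute.
At 8:54: 54 x 6 = 324 degrees

Final answer: 324 degrees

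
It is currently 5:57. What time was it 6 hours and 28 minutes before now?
Starting time: 5:57 = 357 total minutes past 12:00
Subtracting: 6 hours and 28 minutes = 388 minutes
357 - 388 = -31 (negative, add 12 hours = 720) = 689 minutes
= 11 hours and 29 minutes past 12:00 = 11:29

Final answer: 11:29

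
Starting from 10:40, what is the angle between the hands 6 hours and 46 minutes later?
First find the time 6 hours and 46 minutes after 10:40.
Total minutes: 10 x 60 + 40 + 6 x 60 + 46 = 1046.
1046 mod 720 = 326 minutes = 5:26.
Now compute the angle at 5:26:
Hour hand: 5 x 30 + 26 x 0.5 = 163 degrees
Minute hand: 26 x 6 = 156 degrees
Difference: |163 - 156| = 7 degrees
The angle is 7 degrees

Final answer: 7 degrees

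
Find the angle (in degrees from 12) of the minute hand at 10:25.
The minute hand moves 6 degrees per minute.
At 10:25: 25 x 6 = 150 degrees

Final answer: 150 degrees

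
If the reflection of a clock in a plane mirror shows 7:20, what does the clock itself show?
Reflection across the vertical (12-6) axis maps a hand at angle A degrees to (360 - A) degrees, which sends a reading of T minutes past 12:00 to (720 - T) minutes past 12:00.
Mirror reads 7:20 = 440 minutes past 12:00.
Actual time: (720 - 440) mod 720 = 280 minutes = 4:40.

Final answer: 4:40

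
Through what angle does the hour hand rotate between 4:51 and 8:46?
The hour hand moves 0.5 degrees per minute.
Time elapsed: 8:46 - 4:51 = 235 minutes
Angular displacement: 235 x 0.5 = 117.5 degrees

Final answer: 117.5 degrees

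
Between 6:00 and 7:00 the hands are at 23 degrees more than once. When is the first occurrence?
At t minutes past 6:00, the hour hand is at 30 x 6 + 0.5t degrees and the minute hand is at 6t degrees.
The smaller angle between them is 23 degrees when |30H - 5.5t| = 23 or |30H - 5.5t| = 337.
With H = 6, solve 30 x 6 - 5.5t = +/- target for each target:
  t = (30 x 6 - 23) / 5.5 = 28.55
  t = (30 x 6 + 23) / 5.5 = 36.91
  t = (30 x 6 - 337) / 5.5 = -28.55 (outside (0, 60))
  t = (30 x 6 + 337) / 5.5 = 94 (outside (0, 60))
Valid solutions in (0, 60): {28.55, 36.91} minutes.
The first occurrence is t = 28.55 minutes.
The hands form a 23-degree angle at 28.55 minutes past 6:00.

Final answer: 28.55 minutes past 6:00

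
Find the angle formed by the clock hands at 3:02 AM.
Hour hand position: 3 x 30 + 2 x 0.5 = 91 degrees
Minute hand position: 2 x 6 = 12 degrees
Difference: |91 - 12| = 79 degrees
The angle between the hands is 79 degrees

Final answer: 79 degrees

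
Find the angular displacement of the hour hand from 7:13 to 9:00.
The hour hand moves 0.5 degrees per minute.
Time elapsed: 9:00 - 7:13 = 107 minutes
Angular displacement: 107 x 0.5 = 53.5 degrees

Final answer: 53.5 degrees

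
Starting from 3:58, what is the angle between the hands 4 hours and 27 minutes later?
First find the time 4 hours and 27 minutes after 3:58.
Total minutes: 3 x 60 + 58 + 4 x 60 + 27 = 505.
505 mod 720 = 505 minutes = 8:25.
Now compute the angle at 8:25:
Hour hand: 8 x 30 + 25 x 0.5 = 252.5 degrees
Minute hand: 25 x 6 = 150 degrees
Difference: |252.5 - 150| = 102.5 degrees
The angle is 102.5 degrees

Final answer: 102.5 degrees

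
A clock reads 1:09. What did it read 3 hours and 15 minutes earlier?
Starting time: 1:09 = 69 total minutes past 12:00
Subtracting: 3 hours and 15 minutes = 195 minutes
69 - 195 = -126 (negative, add 12 hours = 720) = 594 minutes
= 9 hours and 54 minutes past 12:00 = 9:54

Final answer: 9:54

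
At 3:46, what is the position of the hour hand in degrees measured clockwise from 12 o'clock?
The hour hand moves 30 degrees per hour and 0.5 degrees per minute.
At 3:46: (3) x 30 + 46 x 0.5 = 90 + 23 = 113 degrees

Final answer: 113 degrees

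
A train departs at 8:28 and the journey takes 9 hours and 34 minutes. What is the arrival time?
Starting time: 8:28
Adding 34 minutes to 28 minutes: 28 + 34 = 62 minutes = 1 hour and 2 minutes
Adding 9 hours: 8 + 9 + 1 (carry) = 18 - 12 = 6
Final time: 6:02

Final answer: 6:02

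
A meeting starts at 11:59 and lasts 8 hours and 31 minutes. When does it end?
Starting time: 11:59
Adding 31 minutes to 59 minutes: 59 + 31 = 90 minutes = 1 hour and 30 minutes
Adding 8 hours: 11 + 8 + 1 (carry) = 20 - 12 = 8
Final time: 8:30

Final answer: 8:30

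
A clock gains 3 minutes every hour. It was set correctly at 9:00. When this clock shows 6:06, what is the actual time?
For every 60 true minutes, the faulty clock advances 63 minutes, so 1 faulty-clock minute corresponds to 60/63 true minutes.
From 9:00 to 6:06 on the faulty dial is 546 minutes.
True elapsed: 546 x 60/63 = 520 minutes = 8 hours and 40 minutes.
True time: 9:00 + 8 hours and 40 minutes = 5:40.

Final answer: 5:40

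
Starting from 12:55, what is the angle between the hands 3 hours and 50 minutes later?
First find the time 3 hours and 50 minutes after 12:55.
Total minutes: 12 x 60 + 55 + 3 x 60 + 50 = 1005.
1005 mod 720 = 285 minutes = 4:45.
Now compute the angle at 4:45:
Hour hand: 4 x 30 + 45 x 0.5 = 142.5 degrees
Minute hand: 45 x 6 = 270 degrees
Difference: |142.5 - 270| = 127.5 degrees
The angle is 127.5 degrees

Final answer: 127.5 degrees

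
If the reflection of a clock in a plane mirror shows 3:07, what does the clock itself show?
Reflection across the vertical (12-6) axis maps a hand at angle A degrees to (360 - A) degrees, which sends a reading of T minutes past 12:00 to (720 - T) minutes past 12:00.
Mirror reads 3:07 = 187 minutes past 12:00.
Actual time: (720 - 187) mod 720 = 533 minutes = 8:53.

Final answer: 8:53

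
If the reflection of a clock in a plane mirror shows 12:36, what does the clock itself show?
Reflection across the vertical (12-6) axis maps a hand at angle A degrees to (360 - A) degrees, which sends a reading of T minutes past 12:00 to (720 - T) minutes past 12:00.
Mirror reads 12:36 = 36 minutes past 12:00.
Actual time: (720 - 36) mod 720 = 684 minutes = 11:24.

Final answer: 11:24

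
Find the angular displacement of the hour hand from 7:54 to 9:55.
The hour hand moves 0.5 degrees per minute.
Time elapsed: 9:55 - 7:54 = 121 minutes
Angular displacement: 121 x 0.5 = 60.5 degrees

Final answer: 60.5 degrees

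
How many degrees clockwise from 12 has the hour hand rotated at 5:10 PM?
The hour hand moves 30 degrees per hour and 0.5 degrees per minute.
At 5:10: (5) x 30 + 10 x 0.5 = 150 + 5 = 155 degrees

Final answer: 155 degrees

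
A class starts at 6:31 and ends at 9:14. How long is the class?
From 6:31 to 9:14:
(9 x 60 + 14) - (6 x 60 + 31) = 554 - 391 = 163 minutes
= 2 hours and 43 minutes

Final answer: 2 hours and 43 minutes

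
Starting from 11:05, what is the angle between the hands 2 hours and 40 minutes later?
First find the time 2 hours and 40 minutes after 11:05.
Total minutes: 11 x 60 + 5 + 2 x 60 + 40 = 825.
825 mod 720 = 105 minutes = 1:45.
Now compute the angle at 1:45:
Hour hand: 1 x 30 + 45 x 0.5 = 52.5 degrees
Minute hand: 45 x 6 = 270 degrees
Difference: |52.5 - 270| = 217.5 degrees
Smaller angle: 360 - 217.5 = 142.5 degrees

Final answer: 142.5 degrees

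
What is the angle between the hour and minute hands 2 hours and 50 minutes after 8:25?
First find the time 2 hours and 50 minutes after 8:25.
Total minutes: 8 x 60 + 25 + 2 x 60 + 50 = 675.
675 mod 720 = 675 minutes = 11:15.
Now compute the angle at 11:15:
Hour hand: 11 x 30 + 15 x 0.5 = 337.5 degrees
Minute hand: 15 x 6 = 90 degrees
Difference: |337.5 - 90| = 247.5 degrees
Smaller angle: 360 - 247.5 = 112.5 degrees

Final answer: 112.5 degrees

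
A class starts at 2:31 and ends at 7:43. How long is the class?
From 2:31 to 7:43:
(7 x 60 + 43) - (2 x 60 + 31) = 463 - 151 = 312 minutes
= 5 hours and 12 minutes

Final answer: 5 hours and 12 minutes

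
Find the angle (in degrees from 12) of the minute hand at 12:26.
The minute hand moves 6 degrees per minute.
At 12:26: 26 x 6 = 156 degrees

Final answer: 156 degrees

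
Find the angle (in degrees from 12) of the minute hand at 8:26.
The minute hand moves 6 degrees per minute.
At 8:26: 26 x 6 = 156 degrees

Final answer: 156 degrees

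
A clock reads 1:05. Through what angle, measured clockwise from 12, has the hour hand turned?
The hour hand moves 30 degrees per hour and 0.5 degrees per minute.
At 1:05: (1) x 30 + 5 x 0.5 = 30 + 2.5 = 32.5 degrees

Final answer: 32.5 degrees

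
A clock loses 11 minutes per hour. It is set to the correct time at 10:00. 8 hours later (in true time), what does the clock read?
For every 60 true minutes, the faulty clock advances 60 - 11 = 49 minutes.
True elapsed: 8 hours = 480 minutes.
Faulty clock advances: 480 x 49/60 = 392 minutes (drift: 88 minutes behind).
Shown time: 10:00 + 392 minutes = 4:32.

Final answer: 4:32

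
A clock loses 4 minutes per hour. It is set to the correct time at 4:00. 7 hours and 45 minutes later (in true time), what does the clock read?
For every 60 true minutes, the faulty clock advances 60 - 4 = 56 minutes.
True elapsed: 7 hours and 45 minutes = 465 minutes.
Faulty clock advances: 465 x 56/60 = 434 minutes (drift: 31 minutes behind).
Shown time: 4:00 + 434 minutes = 11:14.

Final answer: 11:14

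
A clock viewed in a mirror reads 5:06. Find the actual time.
Reflection across the vertical (12-6) axis maps a hand at angle A degrees to (360 - A) degrees, which sends a reading of T minutes past 12:00 to (720 - T) minutes past 12:00.
Mirror reads 5:06 = 306 minutes past 12:00.
Actual time: (720 - 306) mod 720 = 414 minutes = 6:54.

Final answer: 6:54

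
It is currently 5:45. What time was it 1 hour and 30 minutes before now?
Starting time: 5:45 = 345 total minutes past 12:00
Subtracting: 1 hour and 30 minutes = 90 minutes
345 - 90 = 255 minutes
= 4 hours and 15 minutes past 12:00 = 4:15

Final answer: 4:15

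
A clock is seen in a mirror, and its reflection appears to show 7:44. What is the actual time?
Reflection across the vertical (12-6) axis maps a hand at angle A degrees to (360 - A) degrees, which sends a reading of T minutes past 12:00 to (720 - T) minutes past 12:00.
Mirror reads 7:44 = 464 minutes past 12:00.
Actual time: (720 - 464) mod 720 = 256 minutes = 4:16.

Final answer: 4:16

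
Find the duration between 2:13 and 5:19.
From 2:13 to 5:19:
(5 x 60 + 19) - (2 x 60 + 13) = 319 - 133 = 186 minutes
= 3 hours and 6 minutes

Final answer: 3 hours and 6 minutes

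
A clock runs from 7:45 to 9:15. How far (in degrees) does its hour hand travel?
The hour hand moves 0.5 degrees per minute.
Time elapsed: 9:15 - 7:45 = 90 minutes
Angular displacement: 90 x 0.5 = 45 degrees

Final answer: 45 degrees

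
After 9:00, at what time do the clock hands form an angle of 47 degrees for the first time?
At t minutes past 9:00, the hour hand is at 30 x 9 + 0.5t degrees and the minute hand is at 6t degrees.
The smaller angle between them is 47 degrees when |30H - 5.5t| = 47 or |30H - 5.5t| = 313.
With H = 9, solve 30 x 9 - 5.5t = +/- target for each target:
  t = (30 x 9 - 47) / 5.5 = 40.55
  t = (30 x 9 + 47) / 5.5 = 57.64
  t = (30 x 9 - 313) / 5.5 = -7.82 (outside (0, 60))
  t = (30 x 9 + 313) / 5.5 = 106 (outside (0, 60))
Valid solutions in (0, 60): {40.55, 57.64} minutes.
The first occurrence is t = 40.55 minutes.
The hands form a 47-degree angle at 40.55 minutes past 9:00.

Final answer: 40.55 minutes past 9:00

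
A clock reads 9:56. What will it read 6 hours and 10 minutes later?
Starting time: 9:56
Adding 10 minutes to 56 minutes: 56 + 10 = 66 minutes = 1 hour and 6 minutes
Adding 6 hours: 9 + 6 + 1 (carry) = 16 - 12 = 4
Final time: 4:06

Final answer: 4:06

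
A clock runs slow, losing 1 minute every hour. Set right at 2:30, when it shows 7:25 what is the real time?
For every 60 true minutes, the faulty clock advances 59 minutes, so 1 faulty-clock minute corresponds to 60/59 true minutes.
From 2:30 to 7:25 on the faulty dial is 295 minutes.
True elapsed: 295 x 60/59 = 300 minutes = 5 hours.
True time: 2:30 + 5 hours = 7:30.

Final answer: 7:30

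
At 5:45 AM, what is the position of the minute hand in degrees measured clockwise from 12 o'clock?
The minute hand moves 6 degrees per minute.
At 5:45: 45 x 6 = 270 degrees

Final answer: 270 degrees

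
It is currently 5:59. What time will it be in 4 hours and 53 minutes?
Starting time: 5:59
Adding 53 minutes to 59 minutes: 59 + 53 = 112 minutes = 1 hour and 52 minutes
Adding 4 hours: 5 + 4 + 1 (carry) = 10
Final time: 10:52

Final answer: 10:52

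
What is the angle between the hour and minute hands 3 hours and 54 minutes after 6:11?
First find the time 3 hours and 54 minutes after 6:11.
Total minutes: 6 x 60 + 11 + 3 x 60 + 54 = 605.
605 mod 720 = 605 minutes = 10:05.
Now compute the angle at 10:05:
Hour hand: 10 x 30 + 5 x 0.5 = 302.5 degrees
Minute hand: 5 x 6 = 30 degrees
Difference: |302.5 - 30| = 272.5 degrees
Smaller angle: 360 - 272.5 = 87.5 degrees

Final answer: 87.5 degrees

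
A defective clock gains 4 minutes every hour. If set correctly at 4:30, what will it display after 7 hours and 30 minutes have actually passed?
For every 60 true minutes, the faulty clock advances 60 + 4 = 64 minutes.
True elapsed: 7 hours and 30 minutes = 450 minutes.
Faulty clock advances: 450 x 64/60 = 480 minutes (drift: 30 minutes ahead).
Shown time: 4:30 + 480 minutes = 12:30.

Final answer: 12:30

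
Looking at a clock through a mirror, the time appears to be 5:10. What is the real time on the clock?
Reflection across the vertical (12-6) axis maps a hand at angle A degrees to (360 - A) degrees, which sends a reading of T minutes past 12:00 to (720 - T) minutes past 12:00.
Mirror reads 5:10 = 310 minutes past 12:00.
Actual time: (720 - 310) mod 720 = 410 minutes = 6:50.

Final answer: 6:50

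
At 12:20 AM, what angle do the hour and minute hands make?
Hour hand position: 0 x 30 + 20 x 0.5 = 10 degrees
Minute hand position: 20 x 6 = 120 degrees
Difference: |10 - 120| = 110 degrees
The angle between the hands is 110 degrees

Final answer: 110 degrees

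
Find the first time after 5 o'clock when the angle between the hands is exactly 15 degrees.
At t minutes past 5:00, the hour hand is at 30 x 5 + 0.5t degrees and the minute hand is at 6t degrees.
The smaller angle between them is 15 degrees when |30H - 5.5t| = 15 or |30H - 5.5t| = 345.
With H = 5, solve 30 x 5 - 5.5t = +/- target for each target:
  t = (30 x 5 - 15) / 5.5 = 24.55
  t = (30 x 5 + 15) / 5.5 = 30
  t = (30 x 5 - 345) / 5.5 = -35.45 (outside (0, 60))
  t = (30 x 5 + 345) / 5.5 = 90 (outside (0, 60))
Valid solutions in (0, 60): {24.55, 30} minutes.
The first occurrence is t = 24.55 minutes.
The hands form a 15-degree angle at 24.55 minutes past 5:00.

Final answer: 24.55 minutes past 5:00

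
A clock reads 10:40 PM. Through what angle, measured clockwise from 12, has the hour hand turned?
The hour hand moves 30 degrees per hour and 0.5 degrees per minute.
At 10:40: (10) x 30 + 40 x 0.5 = 300 + 20 = 320 degrees

Final answer: 320 degrees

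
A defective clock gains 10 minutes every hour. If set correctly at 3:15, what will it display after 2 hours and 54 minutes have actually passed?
For every 60 true minutes, the faulty clock advances 60 + 10 = 70 minutes.
True elapsed: 2 hours and 54 minutes = 174 minutes.
Faulty clock advances: 174 x 70/60 = 203 minutes (drift: 29 minutes ahead).
Shown time: 3:15 + 203 minutes = 6:38.

Final answer: 6:38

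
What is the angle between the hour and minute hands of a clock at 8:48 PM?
Hour hand position: 8 x 30 + 48 x 0.5 = 264 degrees
Minute hand position: 48 x 6 = 288 degrees
Difference: |264 - 288| = 24 degrees
The angle between the hands is 24 degrees

Final answer: 24 degrees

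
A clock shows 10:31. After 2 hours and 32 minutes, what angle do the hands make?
First find the time 2 hours and 32 minutes after 10:31.
Total minutes: 10 x 60 + 31 + 2 x 60 + 32 = 783.
783 mod 720 = 63 minutes = 1:03.
Now compute the angle at 1:03:
Hour hand: 1 x 30 + 3 x 0.5 = 31.5 degrees
Minute hand: 3 x 6 = 18 degrees
Difference: |31.5 - 18| = 13.5 degrees
The angle is 13.5 degrees

Final answer: 13.5 degrees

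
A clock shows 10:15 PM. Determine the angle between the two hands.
Hour hand position: 10 x 30 + 15 x 0.5 = 307.5 degrees
Minute hand position: 15 x 6 = 90 degrees
Difference: |307.5 - 90| = 217.5 degrees
Since 217.5 > 180, the smaller angle is 360 - 217.5 = 142.5 degrees

Final answer: 142.5 degrees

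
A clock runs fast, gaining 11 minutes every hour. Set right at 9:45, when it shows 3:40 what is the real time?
For every 60 true minutes, the faulty clock advances 71 minutes, so 1 faulty-clock minute corresponds to 60/71 true minutes.
From 9:45 to 3:40 on the faulty dial is 355 minutes.
True elapsed: 355 x 60/71 = 300 minutes = 5 hours.
True time: 9:45 + 5 hours = 2:45.

Final answer: 2:45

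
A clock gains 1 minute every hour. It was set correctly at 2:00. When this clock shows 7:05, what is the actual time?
For every 60 true minutes, the faulty clock advances 61 minutes, so 1 faulty-clock minute corresponds to 60/61 true minutes.
From 2:00 to 7:05 on the faulty dial is 305 minutes.
True elapsed: 305 x 60/61 = 300 minutes = 5 hours.
True time: 2:00 + 5 hours = 7:00.

Final answer: 7:00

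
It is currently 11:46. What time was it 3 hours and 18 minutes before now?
Starting time: 11:46 = 706 total minutes past 12:00
Subtracting: 3 hours and 18 minutes = 198 minutes
706 - 198 = 508 minutes
= 8 hours and 28 minutes past 12:00 = 8:28

Final answer: 8:28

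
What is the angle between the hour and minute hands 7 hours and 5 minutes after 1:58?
First find the time 7 hours and 5 minutes after 1:58.
Total minutes: 1 x 60 + 58 + 7 x 60 + 5 = 543.
543 mod 720 = 543 minutes = 9:03.
Now compute the angle at 9:03:
Hour hand: 9 x 30 + 3 x 0.5 = 271.5 degrees
Minute hand: 3 x 6 = 18 degrees
Difference: |271.5 - 18| = 253.5 degrees
Smaller angle: 360 - 253.5 = 106.5 degrees

Final answer: 106.5 degrees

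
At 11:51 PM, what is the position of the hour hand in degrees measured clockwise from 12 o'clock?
The hour hand moves 30 degrees per hour and 0.5 degrees per minute.
At 11:51: (11) x 30 + 51 x 0.5 = 330 + 25.5 = 355.5 degrees

Final answer: 355.5 degrees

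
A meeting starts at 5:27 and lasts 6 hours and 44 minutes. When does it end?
Starting time: 5:27
Adding 44 minutes to 27 minutes: 27 + 44 = 71 minutes = 1 hour and 11 minutes
Adding 6 hours: 5 + 6 + 1 (carry) = 12
Final time: 12:11

Final answer: 12:11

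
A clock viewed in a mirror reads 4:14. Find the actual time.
Reflection across the vertical (12-6) axis maps a hand at angle A degrees to (360 - A) degrees, which sends a reading of T minutes past 12:00 to (720 - T) minutes past 12:00.
Mirror reads 4:14 = 254 minutes past 12:00.
Actual time: (720 - 254) mod 720 = 466 minutes = 7:46.

Final answer: 7:46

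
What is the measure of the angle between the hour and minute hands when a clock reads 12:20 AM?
Hour hand position: 0 x 30 + 20 x 0.5 = 10 degrees
Minute hand position: 20 x 6 = 120 degrees
Difference: |10 - 120| = 110 degrees
The angle between the hands is 110 degrees

Final answer: 110 degrees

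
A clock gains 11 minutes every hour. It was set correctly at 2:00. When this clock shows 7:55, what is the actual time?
For every 60 true minutes, the faulty clock advances 71 minutes, so 1 faulty-clock minute corresponds to 60/71 true minutes.
From 2:00 to 7:55 on the faulty dial is 355 minutes.
True elapsed: 355 x 60/71 = 300 minutes = 5 hours.
True time: 2:00 + 5 hours = 7:00.

Final answer: 7:00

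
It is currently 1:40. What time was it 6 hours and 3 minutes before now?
Starting time: 1:40 = 100 total minutes past 12:00
Subtracting: 6 hours and 3 minutes = 363 minutes
100 - 363 = -263 (negative, add 12 hours = 720) = 457 minutes
= 7 hours and 37 minutes past 12:00 = 7:37

Final answer: 7:37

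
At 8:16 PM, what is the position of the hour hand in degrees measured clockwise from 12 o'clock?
The hour hand moves 30 degrees per hour and 0.5 degrees per minute.
At 8:16: (8) x 30 + 16 x 0.5 = 240 + 8 = 248 degrees

Final answer: 248 degrees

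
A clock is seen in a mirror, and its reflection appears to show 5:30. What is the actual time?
Reflection across the vertical (12-6) axis maps a hand at angle A degrees to (360 - A) degrees, which sends a reading of T minutes past 12:00 to (720 - T) minutes past 12:00.
Mirror reads 5:30 = 330 minutes past 12:00.
Actual time: (720 - 330) mod 720 = 390 minutes = 6:30.

Final answer: 6:30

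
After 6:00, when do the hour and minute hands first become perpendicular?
At t minutes past 6:00, the hour hand is at 30 x 6 + 0.5t degrees and the minute hand is at 6t degrees.
The smaller angle between them is 90 degrees when |30H - 5.5t| = 90 or |30H - 5.5t| = 270.
With H = 6, solve 30 x 6 - 5.5t = +/- target for each target:
  t = (30 x 6 - 90) / 5.5 = 16.36
  t = (30 x 6 + 90) / 5.5 = 49.09
  t = (30 x 6 - 270) / 5.5 = -16.36 (outside (0, 60))
  t = (30 x 6 + 270) / 5.5 = 81.82 (outside (0, 60))
Valid solutions in (0, 60): {16.36, 49.09} minutes.
First occurrence: t = 16.36 minutes.
The hands are at right angles at 16.36 minutes past 6:00.

Final answer: 16.36 minutes past 6:00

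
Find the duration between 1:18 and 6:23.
From 1:18 to 6:23:
(6 x 60 + 23) - (1 x 60 + 18) = 383 - 78 = 305 minutes
= 5 hours and 5 minutes

Final answer: 5 hours and 5 minutes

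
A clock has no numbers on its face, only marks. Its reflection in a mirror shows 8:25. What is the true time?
Reflection across the vertical (12-6) axis maps a hand at angle A degrees to (360 - A) degrees, which sends a reading of T minutes past 12:00 to (720 - T) minutes past 12:00.
Mirror reads 8:25 = 505 minutes past 12:00.
Actual time: (720 - 505) mod 720 = 215 minutes = 3:35.

Final answer: 3:35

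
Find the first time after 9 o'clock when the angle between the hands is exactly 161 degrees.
At t minutes past 9:00, the hour hand is at 30 x 9 + 0.5t degrees and the minute hand is at 6t degrees.
The smaller angle between them is 161 degrees when |30H - 5.5t| = 161 or |30H - 5.5t| = 199.
With H = 9, solve 30 x 9 - 5.5t = +/- target for each target:
  t = (30 x 9 - 161) / 5.5 = 19.82
  t = (30 x 9 + 161) / 5.5 = 78.36 (outside (0, 60))
  t = (30 x 9 - 199) / 5.5 = 12.91
  t = (30 x 9 + 199) / 5.5 = 85.27 (outside (0, 60))
Valid solutions in (0, 60): {12.91, 19.82} minutes.
The first occurrence is t = 12.91 minutes.
The hands form a 161-degree angle at 12.91 minutes past 9:00.

Final answer: 12.91 minutes past 9:00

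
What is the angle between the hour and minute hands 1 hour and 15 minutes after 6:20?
First find the time 1 hour and 15 minutes after 6:20.
Total minutes: 6 x 60 + 20 + 1 x 60 + 15 = 455.
455 mod 720 = 455 minutes = 7:35.
Now compute the angle at 7:35:
Hour hand: 7 x 30 + 35 x 0.5 = 227.5 degrees
Minute hand: 35 x 6 = 210 degrees
Difference: |227.5 - 210| = 17.5 degrees
The angle is 17.5 degrees

Final answer: 17.5 degrees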